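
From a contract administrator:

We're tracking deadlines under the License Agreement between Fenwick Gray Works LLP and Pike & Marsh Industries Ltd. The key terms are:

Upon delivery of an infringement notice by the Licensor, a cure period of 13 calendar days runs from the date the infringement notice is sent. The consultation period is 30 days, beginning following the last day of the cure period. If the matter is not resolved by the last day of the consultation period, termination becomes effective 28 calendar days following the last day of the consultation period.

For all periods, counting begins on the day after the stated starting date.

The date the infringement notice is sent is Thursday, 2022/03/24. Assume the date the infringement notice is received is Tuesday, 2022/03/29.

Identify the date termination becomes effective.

2022/06/03

The last day of the cure period: 13 calendar days after 2022/03/24 is 2022/04/06.
The last day of the consultation period: 2022/04/06 + 30 days = 2022/05/06.
The date termination becomes effective: 2022/05/06 + 28 days = 2022/06/03.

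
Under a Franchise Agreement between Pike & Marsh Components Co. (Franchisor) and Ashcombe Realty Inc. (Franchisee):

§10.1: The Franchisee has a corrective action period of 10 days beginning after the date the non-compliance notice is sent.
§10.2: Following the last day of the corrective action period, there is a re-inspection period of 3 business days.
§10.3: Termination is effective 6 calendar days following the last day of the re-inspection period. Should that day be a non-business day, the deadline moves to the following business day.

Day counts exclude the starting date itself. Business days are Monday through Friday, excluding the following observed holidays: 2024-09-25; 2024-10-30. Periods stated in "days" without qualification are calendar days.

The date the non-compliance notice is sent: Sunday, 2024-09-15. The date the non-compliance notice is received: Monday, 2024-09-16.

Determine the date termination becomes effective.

2024-10-07

Adding 10 calendar days to 2024-09-15 gives 2024-09-25, which is the last day of the corrective action period.
From Wednesday, 2024-09-25, 3 business days (Sep 26, Sep 27, Sep 30, skipping weekends) brings us to Monday, 2024-09-30, which is the last day of the re-inspection period.
The date termination becomes effective: 6 calendar days after 2024-09-30 is 2024-10-06. That falls on a Sunday, so it rolls to the next business day, Monday, 2024-10-07.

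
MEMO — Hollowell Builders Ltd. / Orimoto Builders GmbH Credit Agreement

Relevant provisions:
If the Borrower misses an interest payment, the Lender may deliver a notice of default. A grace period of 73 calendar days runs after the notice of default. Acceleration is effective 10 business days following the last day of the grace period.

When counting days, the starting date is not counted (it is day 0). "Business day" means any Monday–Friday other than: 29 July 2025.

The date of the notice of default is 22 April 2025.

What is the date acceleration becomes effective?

18 July 2025

The last day of the grace period: 73 calendar days after 22 April 2025 is 4 July 2025.
The date acceleration becomes effective: 10 business days after Friday, 4 July 2025, skipping weekends — Jul 7, Jul 8, Jul 9, Jul 10, Jul 11, Jul 14, Jul 15, Jul 16, Jul 17, Jul 18 — lands on Friday, 18 July 2025.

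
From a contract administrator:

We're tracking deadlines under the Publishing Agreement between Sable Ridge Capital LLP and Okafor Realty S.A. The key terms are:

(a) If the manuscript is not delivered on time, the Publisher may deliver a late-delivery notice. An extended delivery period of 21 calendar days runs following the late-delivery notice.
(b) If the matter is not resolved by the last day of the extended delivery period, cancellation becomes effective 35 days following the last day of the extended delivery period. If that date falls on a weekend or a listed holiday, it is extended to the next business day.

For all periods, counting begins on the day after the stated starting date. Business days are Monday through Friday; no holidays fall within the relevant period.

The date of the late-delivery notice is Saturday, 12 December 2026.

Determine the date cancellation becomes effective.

8 February 2027

Adding 21 calendar days to 12 December 2026 gives 2 January 2027, which is the last day of the extended delivery period.
The date cancellation becomes effective: 35 calendar days after 2 January 2027 is 6 February 2027. That falls on a Saturday, so it rolls to the next business day, Monday, 8 February 2027.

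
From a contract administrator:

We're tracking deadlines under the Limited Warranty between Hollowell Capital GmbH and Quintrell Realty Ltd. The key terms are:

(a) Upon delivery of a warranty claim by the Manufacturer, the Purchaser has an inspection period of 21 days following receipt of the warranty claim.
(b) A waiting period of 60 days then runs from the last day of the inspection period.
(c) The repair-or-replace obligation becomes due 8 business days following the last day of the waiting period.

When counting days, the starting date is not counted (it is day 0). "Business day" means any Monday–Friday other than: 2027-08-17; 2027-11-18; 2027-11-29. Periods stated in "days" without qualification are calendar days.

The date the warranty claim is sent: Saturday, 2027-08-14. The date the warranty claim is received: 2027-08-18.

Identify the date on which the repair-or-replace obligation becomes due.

The last day of the inspection period: 2027-08-18 + 21 days = 2027-09-08.
The last day of the waiting period: 60 calendar days after 2027-09-08 is 2027-11-07.
The date on which the repair-or-replace obligation becomes due: 8 business days after Sunday, 2027-11-07, skipping weekends — Nov 8, Nov 9, Nov 10, Nov 11, Nov 12, Nov 15, Nov 16, Nov 17 — lands on Wednesday, 2027-11-17.

2027-11-17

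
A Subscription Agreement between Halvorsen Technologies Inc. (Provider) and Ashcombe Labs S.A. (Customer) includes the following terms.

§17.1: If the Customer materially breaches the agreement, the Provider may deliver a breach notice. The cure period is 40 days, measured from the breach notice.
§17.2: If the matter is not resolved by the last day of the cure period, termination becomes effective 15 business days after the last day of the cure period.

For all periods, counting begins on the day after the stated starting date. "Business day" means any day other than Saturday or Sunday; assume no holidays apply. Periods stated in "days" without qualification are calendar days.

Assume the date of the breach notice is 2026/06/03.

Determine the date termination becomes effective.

2026/08/03

The last day of the cure period: 2026/06/03 + 40 days = 2026/07/13.
The date termination becomes effective: counting 15 business days from Monday, 2026/07/13 (Jul 14, Jul 15, Jul 16, Jul 17, …, Jul 30, Jul 31, Aug 3, skipping weekends) reaches Monday, 2026/08/03.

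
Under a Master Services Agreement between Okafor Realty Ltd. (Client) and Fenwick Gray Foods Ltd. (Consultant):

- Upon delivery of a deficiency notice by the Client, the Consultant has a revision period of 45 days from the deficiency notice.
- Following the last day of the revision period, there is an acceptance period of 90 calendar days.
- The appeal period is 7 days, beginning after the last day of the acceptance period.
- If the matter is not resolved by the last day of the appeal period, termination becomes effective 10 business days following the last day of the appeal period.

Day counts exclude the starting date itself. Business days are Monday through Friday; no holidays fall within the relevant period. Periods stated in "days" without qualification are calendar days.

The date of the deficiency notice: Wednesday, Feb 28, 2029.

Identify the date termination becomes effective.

The last day of the revision period: Feb 28, 2029 + 45 days = Apr 14, 2029.
The last day of the acceptance period: 90 calendar days after Apr 14, 2029 is Jul 13, 2029.
Adding 7 calendar days to Jul 13, 2029 gives Jul 20, 2029, which is the last day of the appeal period.
From Friday, Jul 20, 2029, 10 business days (Jul 23, Jul 24, Jul 25, Jul 26, Jul 27, Jul 30, Jul 31, Aug 1, Aug 2, Aug 3, skipping weekends) brings us to Friday, Aug 3, 2029, which is the date termination becomes effective.

Aug 3, 2029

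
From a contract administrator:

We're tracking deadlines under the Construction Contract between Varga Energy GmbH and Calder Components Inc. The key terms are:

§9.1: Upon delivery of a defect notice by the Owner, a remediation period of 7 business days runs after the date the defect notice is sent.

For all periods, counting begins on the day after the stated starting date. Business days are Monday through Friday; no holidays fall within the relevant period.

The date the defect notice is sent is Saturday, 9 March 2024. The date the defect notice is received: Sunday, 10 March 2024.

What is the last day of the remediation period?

From Saturday, 9 March 2024, 7 business days (Mar 11, Mar 12, Mar 13, Mar 14, Mar 15, Mar 18, Mar 19, skipping weekends) brings us to Tuesday, 19 March 2024, which is the last day of the remediation period.

19 March 2024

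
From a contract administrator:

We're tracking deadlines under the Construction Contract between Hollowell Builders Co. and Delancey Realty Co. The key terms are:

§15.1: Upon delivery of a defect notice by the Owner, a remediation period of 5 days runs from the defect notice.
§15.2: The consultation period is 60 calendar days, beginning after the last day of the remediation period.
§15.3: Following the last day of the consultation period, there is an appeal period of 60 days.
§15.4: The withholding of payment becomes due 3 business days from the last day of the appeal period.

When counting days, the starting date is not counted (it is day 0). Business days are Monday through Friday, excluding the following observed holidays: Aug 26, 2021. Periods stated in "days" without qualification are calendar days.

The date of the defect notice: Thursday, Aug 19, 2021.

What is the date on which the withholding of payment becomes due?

Dec 27, 2021

Adding 5 calendar days to Aug 19, 2021 gives Aug 24, 2021, which is the last day of the remediation period.
Adding 60 calendar days to Aug 24, 2021 gives Oct 23, 2021, which is the last day of the consultation period.
The last day of the appeal period: 60 calendar days after Oct 23, 2021 is Dec 22, 2021.
The date on which the withholding of payment becomes due: 3 business days after Wednesday, Dec 22, 2021, skipping weekends — Dec 23, Dec 24, Dec 27 — lands on Monday, Dec 27, 2021.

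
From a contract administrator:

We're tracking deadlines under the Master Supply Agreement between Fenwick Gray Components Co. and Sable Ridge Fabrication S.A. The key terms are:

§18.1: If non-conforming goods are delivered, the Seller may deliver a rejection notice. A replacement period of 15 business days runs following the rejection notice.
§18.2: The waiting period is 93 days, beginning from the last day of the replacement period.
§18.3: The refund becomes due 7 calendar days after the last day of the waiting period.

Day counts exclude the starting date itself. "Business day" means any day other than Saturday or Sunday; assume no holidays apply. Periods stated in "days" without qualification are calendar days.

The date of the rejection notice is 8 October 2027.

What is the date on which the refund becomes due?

The last day of the replacement period: 15 business days after Friday, 8 October 2027, skipping weekends — Oct 11, Oct 12, Oct 13, Oct 14, …, Oct 27, Oct 28, Oct 29 — lands on Friday, 29 October 2027.
The last day of the waiting period: 93 calendar days after 29 October 2027 is 30 January 2028.
Adding 7 calendar days to 30 January 2028 gives 6 February 2028, which is the date on which the refund becomes due.

6 February 2028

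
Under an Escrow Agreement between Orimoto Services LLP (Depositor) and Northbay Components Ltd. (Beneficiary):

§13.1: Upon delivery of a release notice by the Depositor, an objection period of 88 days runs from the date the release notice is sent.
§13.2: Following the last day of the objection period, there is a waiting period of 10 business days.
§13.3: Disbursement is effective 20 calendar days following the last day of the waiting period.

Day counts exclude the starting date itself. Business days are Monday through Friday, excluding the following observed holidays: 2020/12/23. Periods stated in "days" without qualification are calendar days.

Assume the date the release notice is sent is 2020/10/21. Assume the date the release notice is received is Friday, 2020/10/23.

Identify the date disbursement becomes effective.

2021/02/18

The last day of the objection period: 88 calendar days after 2020/10/21 is 2021/01/17.
The last day of the waiting period: counting 10 business days from Sunday, 2021/01/17 (Jan 18, Jan 19, Jan 20, Jan 21, Jan 22, Jan 25, Jan 26, Jan 27, Jan 28, Jan 29, skipping weekends) reaches Friday, 2021/01/29.
Adding 20 calendar days to 2021/01/29 gives 2021/02/18, which is the date disbursement becomes effective.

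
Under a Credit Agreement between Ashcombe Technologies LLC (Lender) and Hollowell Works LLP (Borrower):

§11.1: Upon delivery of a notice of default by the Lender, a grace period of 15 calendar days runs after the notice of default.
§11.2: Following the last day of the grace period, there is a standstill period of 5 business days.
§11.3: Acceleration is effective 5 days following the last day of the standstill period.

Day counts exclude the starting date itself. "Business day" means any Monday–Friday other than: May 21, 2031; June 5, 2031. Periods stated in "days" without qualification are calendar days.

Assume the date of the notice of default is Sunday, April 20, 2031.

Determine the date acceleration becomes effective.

Adding 15 calendar days to April 20, 2031 gives May 5, 2031, which is the last day of the grace period.
From Monday, May 5, 2031, 5 business days (May 6, May 7, May 8, May 9, May 12, skipping weekends) brings us to Monday, May 12, 2031, which is the last day of the standstill period.
Adding 5 calendar days to May 12, 2031 gives May 17, 2031, which is the date acceleration becomes effective.

May 17, 2031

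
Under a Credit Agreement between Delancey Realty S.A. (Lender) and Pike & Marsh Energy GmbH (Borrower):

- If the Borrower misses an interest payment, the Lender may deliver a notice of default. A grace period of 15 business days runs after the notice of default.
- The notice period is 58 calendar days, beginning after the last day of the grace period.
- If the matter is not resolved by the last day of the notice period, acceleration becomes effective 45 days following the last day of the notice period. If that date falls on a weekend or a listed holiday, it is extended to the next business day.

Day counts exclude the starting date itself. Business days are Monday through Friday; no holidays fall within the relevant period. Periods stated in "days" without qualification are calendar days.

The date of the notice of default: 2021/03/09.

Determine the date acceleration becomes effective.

From Tuesday, 2021/03/09, 15 business days (Mar 10, Mar 11, Mar 12, Mar 15, …, Mar 26, Mar 29, Mar 30, skipping weekends) brings us to Tuesday, 2021/03/30, which is the last day of the grace period.
The last day of the notice period: 58 calendar days after 2021/03/30 is 2021/05/27.
Adding 45 calendar days to 2021/05/27 gives 2021/07/11, which is the date acceleration becomes effective. That falls on a Sunday, so it rolls to the next business day, Monday, 2021/07/12.

2021/07/12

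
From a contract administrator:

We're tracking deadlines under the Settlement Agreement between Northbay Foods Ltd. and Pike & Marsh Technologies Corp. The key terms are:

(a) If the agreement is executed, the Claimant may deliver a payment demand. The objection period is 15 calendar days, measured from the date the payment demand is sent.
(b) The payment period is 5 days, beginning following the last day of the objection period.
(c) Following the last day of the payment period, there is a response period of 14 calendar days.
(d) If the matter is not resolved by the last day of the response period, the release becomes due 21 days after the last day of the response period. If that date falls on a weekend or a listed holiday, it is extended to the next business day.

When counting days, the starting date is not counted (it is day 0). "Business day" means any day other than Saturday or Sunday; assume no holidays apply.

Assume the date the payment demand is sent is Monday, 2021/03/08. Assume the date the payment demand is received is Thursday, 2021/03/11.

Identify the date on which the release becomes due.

2021/05/03

The last day of the objection period: 2021/03/08 + 15 days = 2021/03/23.
The last day of the payment period: 5 calendar days after 2021/03/23 is 2021/03/28.
Adding 14 calendar days to 2021/03/28 gives 2021/04/11, which is the last day of the response period.
The date on which the release becomes due: 21 calendar days after 2021/04/11 is 2021/05/02. That falls on a Sunday, so it rolls to the next business day, Monday, 2021/05/03.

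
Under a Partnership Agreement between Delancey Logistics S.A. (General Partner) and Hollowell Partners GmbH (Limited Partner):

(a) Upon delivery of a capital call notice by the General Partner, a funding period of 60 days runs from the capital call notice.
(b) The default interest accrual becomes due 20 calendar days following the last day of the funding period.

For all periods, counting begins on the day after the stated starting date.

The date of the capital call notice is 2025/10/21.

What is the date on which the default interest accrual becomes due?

The last day of the funding period: 60 calendar days after 2025/10/21 is 2025/12/20.
Adding 20 calendar days to 2025/12/20 gives 2026/01/09, which is the date on which the default interest accrual becomes due.

2026/01/09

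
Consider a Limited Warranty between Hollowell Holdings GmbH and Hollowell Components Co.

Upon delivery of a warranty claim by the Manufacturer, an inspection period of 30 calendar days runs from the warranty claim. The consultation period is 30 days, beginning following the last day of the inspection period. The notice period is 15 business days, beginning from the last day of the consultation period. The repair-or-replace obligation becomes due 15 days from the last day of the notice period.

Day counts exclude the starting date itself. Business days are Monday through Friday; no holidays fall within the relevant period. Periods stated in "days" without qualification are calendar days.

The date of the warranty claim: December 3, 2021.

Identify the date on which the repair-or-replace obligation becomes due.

Adding 30 calendar days to December 3, 2021 gives January 2, 2022, which is the last day of the inspection period.
The last day of the consultation period: January 2, 2022 + 30 days = February 1, 2022.
From Tuesday, February 1, 2022, 15 business days (Feb 2, Feb 3, Feb 4, Feb 7, …, Feb 18, Feb 21, Feb 22, skipping weekends) brings us to Tuesday, February 22, 2022, which is the last day of the notice period.
The date on which the repair-or-replace obligation becomes due: February 22, 2022 + 15 days = March 9, 2022.

March 9, 2022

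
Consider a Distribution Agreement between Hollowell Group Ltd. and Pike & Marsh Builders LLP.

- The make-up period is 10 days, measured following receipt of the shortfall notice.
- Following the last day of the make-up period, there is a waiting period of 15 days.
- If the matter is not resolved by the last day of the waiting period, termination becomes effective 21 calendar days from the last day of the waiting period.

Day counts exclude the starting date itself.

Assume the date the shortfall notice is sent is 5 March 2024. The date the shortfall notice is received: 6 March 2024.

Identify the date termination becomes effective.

The last day of the make-up period: 6 March 2024 + 10 days = 16 March 2024.
The last day of the waiting period: 16 March 2024 + 15 days = 31 March 2024.
Adding 21 calendar days to 31 March 2024 gives 21 April 2024, which is the date termination becomes effective.

21 April 2024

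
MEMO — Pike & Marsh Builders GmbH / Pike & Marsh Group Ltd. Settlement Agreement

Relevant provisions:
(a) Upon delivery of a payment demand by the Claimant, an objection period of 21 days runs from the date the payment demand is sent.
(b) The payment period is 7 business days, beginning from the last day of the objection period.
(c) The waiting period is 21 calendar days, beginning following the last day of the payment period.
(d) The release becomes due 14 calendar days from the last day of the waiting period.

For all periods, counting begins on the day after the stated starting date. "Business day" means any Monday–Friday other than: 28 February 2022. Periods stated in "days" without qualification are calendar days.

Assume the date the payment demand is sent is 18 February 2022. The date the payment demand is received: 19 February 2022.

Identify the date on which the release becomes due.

The last day of the objection period: 18 February 2022 + 21 days = 11 March 2022.
From Friday, 11 March 2022, 7 business days (Mar 14, Mar 15, Mar 16, Mar 17, Mar 18, Mar 21, Mar 22, skipping weekends) brings us to Tuesday, 22 March 2022, which is the last day of the payment period.
Adding 21 calendar days to 22 March 2022 gives 12 April 2022, which is the last day of the waiting period.
Adding 14 calendar days to 12 April 2022 gives 26 April 2022, which is the date on which the release becomes due.

26 April 2022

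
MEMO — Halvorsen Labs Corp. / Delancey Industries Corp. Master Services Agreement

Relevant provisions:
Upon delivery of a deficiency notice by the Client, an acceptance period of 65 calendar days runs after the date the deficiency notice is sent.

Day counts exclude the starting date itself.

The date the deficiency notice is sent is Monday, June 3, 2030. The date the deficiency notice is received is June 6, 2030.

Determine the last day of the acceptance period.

August 7, 2030

The last day of the acceptance period: 65 calendar days after June 3, 2030 is August 7, 2030.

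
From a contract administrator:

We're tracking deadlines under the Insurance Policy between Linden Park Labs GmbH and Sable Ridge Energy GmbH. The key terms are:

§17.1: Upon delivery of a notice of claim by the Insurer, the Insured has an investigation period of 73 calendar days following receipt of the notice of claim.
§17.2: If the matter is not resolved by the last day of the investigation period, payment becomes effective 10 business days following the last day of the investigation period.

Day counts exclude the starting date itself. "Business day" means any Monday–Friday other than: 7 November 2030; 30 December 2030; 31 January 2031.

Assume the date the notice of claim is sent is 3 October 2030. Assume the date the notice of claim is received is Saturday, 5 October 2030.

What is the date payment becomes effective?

The last day of the investigation period: 5 October 2030 + 73 days = 17 December 2030.
From Tuesday, 17 December 2030, 10 business days (Dec 18, Dec 19, Dec 20, Dec 23, Dec 24, Dec 25, Dec 26, Dec 27, Dec 31, Jan 1, skipping weekends and the listed holiday on Dec 30) brings us to Wednesday, 1 January 2031, which is the date payment becomes effective.

1 January 2031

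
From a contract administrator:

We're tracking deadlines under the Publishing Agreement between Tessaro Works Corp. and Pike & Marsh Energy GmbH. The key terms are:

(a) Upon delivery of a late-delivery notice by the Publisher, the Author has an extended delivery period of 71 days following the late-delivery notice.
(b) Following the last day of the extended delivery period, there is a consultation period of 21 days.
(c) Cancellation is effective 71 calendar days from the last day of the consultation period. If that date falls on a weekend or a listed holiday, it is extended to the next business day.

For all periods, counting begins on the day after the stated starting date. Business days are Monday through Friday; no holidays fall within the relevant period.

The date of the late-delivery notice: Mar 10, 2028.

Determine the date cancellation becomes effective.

Adding 71 calendar days to Mar 10, 2028 gives May 20, 2028, which is the last day of the extended delivery period.
The last day of the consultation period: 21 calendar days after May 20, 2028 is Jun 10, 2028.
The date cancellation becomes effective: 71 calendar days after Jun 10, 2028 is Aug 20, 2028. That falls on a Sunday, so it rolls to the next business day, Monday, Aug 21, 2028.

Aug 21, 2028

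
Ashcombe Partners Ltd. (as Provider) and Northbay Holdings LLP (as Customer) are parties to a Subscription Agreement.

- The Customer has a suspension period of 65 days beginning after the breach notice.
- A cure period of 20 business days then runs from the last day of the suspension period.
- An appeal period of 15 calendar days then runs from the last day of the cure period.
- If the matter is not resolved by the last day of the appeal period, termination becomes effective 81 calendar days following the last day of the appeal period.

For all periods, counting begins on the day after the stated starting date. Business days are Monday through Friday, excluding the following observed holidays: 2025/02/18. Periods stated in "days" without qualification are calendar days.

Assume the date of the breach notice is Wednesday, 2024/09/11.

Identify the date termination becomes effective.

2025/03/19

Adding 65 calendar days to 2024/09/11 gives 2024/11/15, which is the last day of the suspension period.
From Friday, 2024/11/15, 20 business days (Nov 18, Nov 19, Nov 20, Nov 21, …, Dec 11, Dec 12, Dec 13, skipping weekends) brings us to Friday, 2024/12/13, which is the last day of the cure period.
Adding 15 calendar days to 2024/12/13 gives 2024/12/28, which is the last day of the appeal period.
The date termination becomes effective: 81 calendar days after 2024/12/28 is 2025/03/19.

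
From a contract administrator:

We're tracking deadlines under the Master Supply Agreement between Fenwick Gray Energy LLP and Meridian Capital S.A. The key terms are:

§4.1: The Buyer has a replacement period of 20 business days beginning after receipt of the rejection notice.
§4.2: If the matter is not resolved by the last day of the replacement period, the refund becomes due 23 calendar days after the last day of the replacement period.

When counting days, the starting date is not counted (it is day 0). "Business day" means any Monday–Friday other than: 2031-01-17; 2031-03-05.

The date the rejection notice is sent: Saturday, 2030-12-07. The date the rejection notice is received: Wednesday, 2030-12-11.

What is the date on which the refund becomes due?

2031-01-31

The last day of the replacement period: 20 business days after Wednesday, 2030-12-11, skipping weekends — Dec 12, Dec 13, Dec 16, Dec 17, …, Jan 6, Jan 7, Jan 8 — lands on Wednesday, 2031-01-08.
Adding 23 calendar days to 2031-01-08 gives 2031-01-31, which is the date on which the refund becomes due.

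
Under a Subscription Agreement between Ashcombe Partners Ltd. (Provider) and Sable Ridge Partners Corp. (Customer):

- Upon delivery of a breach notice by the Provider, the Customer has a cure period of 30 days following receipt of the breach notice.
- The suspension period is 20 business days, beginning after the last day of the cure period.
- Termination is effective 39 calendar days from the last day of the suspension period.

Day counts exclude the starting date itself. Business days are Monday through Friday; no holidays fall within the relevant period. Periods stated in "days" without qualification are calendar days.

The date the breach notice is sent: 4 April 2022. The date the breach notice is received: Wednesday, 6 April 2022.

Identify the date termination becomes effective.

12 July 2022

The last day of the cure period: 30 calendar days after 6 April 2022 is 6 May 2022.
From Friday, 6 May 2022, 20 business days (May 9, May 10, May 11, May 12, …, Jun 1, Jun 2, Jun 3, skipping weekends) brings us to Friday, 3 June 2022, which is the last day of the suspension period.
The date termination becomes effective: 39 calendar days after 3 June 2022 is 12 July 2022.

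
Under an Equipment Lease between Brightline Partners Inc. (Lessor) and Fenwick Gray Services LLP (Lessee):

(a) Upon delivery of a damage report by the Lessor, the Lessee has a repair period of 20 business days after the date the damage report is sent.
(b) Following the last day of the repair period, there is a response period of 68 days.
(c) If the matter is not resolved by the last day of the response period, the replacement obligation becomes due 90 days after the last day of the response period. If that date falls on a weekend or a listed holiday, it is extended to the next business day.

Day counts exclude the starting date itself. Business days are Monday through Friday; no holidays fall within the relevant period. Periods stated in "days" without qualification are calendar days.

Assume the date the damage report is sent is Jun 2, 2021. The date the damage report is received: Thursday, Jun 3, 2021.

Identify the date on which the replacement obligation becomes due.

Dec 6, 2021

From Wednesday, Jun 2, 2021, 20 business days (Jun 3, Jun 4, Jun 7, Jun 8, …, Jun 28, Jun 29, Jun 30, skipping weekends) brings us to Wednesday, Jun 30, 2021, which is the last day of the repair period.
The last day of the response period: 68 calendar days after Jun 30, 2021 is Sep 6, 2021.
The date on which the replacement obligation becomes due: 90 calendar days after Sep 6, 2021 is Dec 5, 2021. That falls on a Sunday, so it rolls to the next business day, Monday, Dec 6, 2021.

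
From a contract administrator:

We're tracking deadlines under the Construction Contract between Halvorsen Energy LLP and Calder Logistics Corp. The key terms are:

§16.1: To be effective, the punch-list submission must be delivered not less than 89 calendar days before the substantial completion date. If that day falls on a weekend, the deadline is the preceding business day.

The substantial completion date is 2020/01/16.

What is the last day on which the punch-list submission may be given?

Counting back 89 calendar days from 2020/01/16 gives 2019/10/19. That is a Saturday, so the deadline moves back to Friday, 2019/10/18.

2019/10/18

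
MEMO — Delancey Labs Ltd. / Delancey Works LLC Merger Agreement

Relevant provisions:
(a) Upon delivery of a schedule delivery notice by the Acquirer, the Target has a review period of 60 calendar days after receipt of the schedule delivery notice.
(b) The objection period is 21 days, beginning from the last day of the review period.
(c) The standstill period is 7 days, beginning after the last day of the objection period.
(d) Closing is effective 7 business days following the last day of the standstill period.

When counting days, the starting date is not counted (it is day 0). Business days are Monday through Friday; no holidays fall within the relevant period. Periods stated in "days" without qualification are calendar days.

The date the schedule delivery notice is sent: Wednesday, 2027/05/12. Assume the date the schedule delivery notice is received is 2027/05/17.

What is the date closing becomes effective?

2027/08/24

Adding 60 calendar days to 2027/05/17 gives 2027/07/16, which is the last day of the review period.
Adding 21 calendar days to 2027/07/16 gives 2027/08/06, which is the last day of the objection period.
Adding 7 calendar days to 2027/08/06 gives 2027/08/13, which is the last day of the standstill period.
The date closing becomes effective: counting 7 business days from Friday, 2027/08/13 (Aug 16, Aug 17, Aug 18, Aug 19, Aug 20, Aug 23, Aug 24, skipping weekends) reaches Tuesday, 2027/08/24.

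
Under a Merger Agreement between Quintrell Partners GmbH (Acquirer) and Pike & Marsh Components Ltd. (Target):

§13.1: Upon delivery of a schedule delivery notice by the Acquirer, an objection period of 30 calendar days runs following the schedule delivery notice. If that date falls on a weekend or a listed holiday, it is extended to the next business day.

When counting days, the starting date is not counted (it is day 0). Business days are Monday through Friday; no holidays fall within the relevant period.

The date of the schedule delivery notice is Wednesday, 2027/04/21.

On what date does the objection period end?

2027/05/21

Adding 30 calendar days to 2027/04/21 gives 2027/05/21, which is the last day of the objection period. 2027/05/21 is a Friday, so no roll-forward applies.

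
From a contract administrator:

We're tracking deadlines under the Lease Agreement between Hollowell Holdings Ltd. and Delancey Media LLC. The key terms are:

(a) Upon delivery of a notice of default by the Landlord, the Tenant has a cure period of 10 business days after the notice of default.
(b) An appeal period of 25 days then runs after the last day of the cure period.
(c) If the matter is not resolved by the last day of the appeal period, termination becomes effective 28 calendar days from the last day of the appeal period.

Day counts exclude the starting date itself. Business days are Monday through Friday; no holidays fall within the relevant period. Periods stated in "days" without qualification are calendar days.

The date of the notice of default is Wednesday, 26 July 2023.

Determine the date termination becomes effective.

1 October 2023

The last day of the cure period: 10 business days after Wednesday, 26 July 2023, skipping weekends — Jul 27, Jul 28, Jul 31, Aug 1, Aug 2, Aug 3, Aug 4, Aug 7, Aug 8, Aug 9 — lands on Wednesday, 9 August 2023.
The last day of the appeal period: 9 August 2023 + 25 days = 3 September 2023.
Adding 28 calendar days to 3 September 2023 gives 1 October 2023, which is the date termination becomes effective.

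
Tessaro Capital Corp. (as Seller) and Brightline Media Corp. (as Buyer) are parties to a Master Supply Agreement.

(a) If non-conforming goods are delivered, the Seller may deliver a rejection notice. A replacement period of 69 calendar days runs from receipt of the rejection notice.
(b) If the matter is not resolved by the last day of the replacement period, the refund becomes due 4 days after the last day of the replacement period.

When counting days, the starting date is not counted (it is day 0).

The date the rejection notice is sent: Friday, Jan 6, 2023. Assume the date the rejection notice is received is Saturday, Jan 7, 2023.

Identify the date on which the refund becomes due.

Mar 21, 2023

The last day of the replacement period: Jan 7, 2023 + 69 days = Mar 17, 2023.
Adding 4 calendar days to Mar 17, 2023 gives Mar 21, 2023, which is the date on which the refund becomes due.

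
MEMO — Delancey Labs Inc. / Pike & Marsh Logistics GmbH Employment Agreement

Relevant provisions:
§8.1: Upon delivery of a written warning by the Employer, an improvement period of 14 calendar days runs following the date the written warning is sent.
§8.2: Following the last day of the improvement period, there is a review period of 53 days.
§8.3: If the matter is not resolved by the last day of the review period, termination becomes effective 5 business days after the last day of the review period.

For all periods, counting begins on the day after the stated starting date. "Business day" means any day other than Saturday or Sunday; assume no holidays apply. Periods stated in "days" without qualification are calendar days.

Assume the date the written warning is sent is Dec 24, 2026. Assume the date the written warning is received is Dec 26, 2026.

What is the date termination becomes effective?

The last day of the improvement period: Dec 24, 2026 + 14 days = Jan 7, 2027.
The last day of the review period: 53 calendar days after Jan 7, 2027 is Mar 1, 2027.
The date termination becomes effective: counting 5 business days from Monday, Mar 1, 2027 (Mar 2, Mar 3, Mar 4, Mar 5, Mar 8, skipping weekends) reaches Monday, Mar 8, 2027.

Mar 8, 2027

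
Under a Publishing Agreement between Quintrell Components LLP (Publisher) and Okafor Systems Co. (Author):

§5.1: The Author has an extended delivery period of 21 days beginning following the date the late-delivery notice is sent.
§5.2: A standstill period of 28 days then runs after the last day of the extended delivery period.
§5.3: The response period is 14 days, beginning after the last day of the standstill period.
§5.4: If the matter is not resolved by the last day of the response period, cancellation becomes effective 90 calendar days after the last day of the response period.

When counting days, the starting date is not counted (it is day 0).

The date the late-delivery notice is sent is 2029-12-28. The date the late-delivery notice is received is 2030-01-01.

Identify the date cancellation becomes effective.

The last day of the extended delivery period: 21 calendar days after 2029-12-28 is 2030-01-18.
The last day of the standstill period: 2030-01-18 + 28 days = 2030-02-15.
The last day of the response period: 2030-02-15 + 14 days = 2030-03-01.
Adding 90 calendar days to 2030-03-01 gives 2030-05-30, which is the date cancellation becomes effective.

2030-05-30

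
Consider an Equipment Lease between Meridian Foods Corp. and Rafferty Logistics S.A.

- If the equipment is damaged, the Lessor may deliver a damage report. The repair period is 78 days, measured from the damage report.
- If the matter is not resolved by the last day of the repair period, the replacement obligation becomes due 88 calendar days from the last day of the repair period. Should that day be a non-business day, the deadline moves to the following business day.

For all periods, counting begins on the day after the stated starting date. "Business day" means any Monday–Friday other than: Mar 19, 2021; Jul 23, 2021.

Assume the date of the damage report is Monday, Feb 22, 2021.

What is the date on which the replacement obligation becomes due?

Aug 9, 2021

The last day of the repair period: Feb 22, 2021 + 78 days = May 11, 2021.
The date on which the replacement obligation becomes due: May 11, 2021 + 88 days = Aug 7, 2021. That falls on a Saturday, so it rolls to the next business day, Monday, Aug 9, 2021.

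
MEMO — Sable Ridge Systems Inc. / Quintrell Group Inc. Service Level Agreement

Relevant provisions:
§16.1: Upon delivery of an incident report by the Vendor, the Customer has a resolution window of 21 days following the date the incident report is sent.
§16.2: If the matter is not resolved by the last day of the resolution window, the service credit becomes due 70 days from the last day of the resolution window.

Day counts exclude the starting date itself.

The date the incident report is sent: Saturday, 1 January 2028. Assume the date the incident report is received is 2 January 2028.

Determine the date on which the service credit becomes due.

The last day of the resolution window: 21 calendar days after 1 January 2028 is 22 January 2028.
Adding 70 calendar days to 22 January 2028 gives 1 April 2028, which is the date on which the service credit becomes due.

1 April 2028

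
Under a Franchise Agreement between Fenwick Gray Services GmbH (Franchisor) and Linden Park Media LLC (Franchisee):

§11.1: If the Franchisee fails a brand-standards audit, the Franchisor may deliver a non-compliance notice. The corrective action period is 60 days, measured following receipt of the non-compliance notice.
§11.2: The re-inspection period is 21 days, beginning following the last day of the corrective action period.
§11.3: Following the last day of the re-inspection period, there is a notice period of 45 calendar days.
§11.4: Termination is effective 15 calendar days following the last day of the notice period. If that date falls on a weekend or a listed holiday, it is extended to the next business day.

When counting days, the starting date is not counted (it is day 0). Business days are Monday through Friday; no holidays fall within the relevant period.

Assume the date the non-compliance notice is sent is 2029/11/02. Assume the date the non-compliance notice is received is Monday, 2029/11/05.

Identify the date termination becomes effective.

2030/03/26

Adding 60 calendar days to 2029/11/05 gives 2030/01/04, which is the last day of the corrective action period.
Adding 21 calendar days to 2030/01/04 gives 2030/01/25, which is the last day of the re-inspection period.
The last day of the notice period: 2030/01/25 + 45 days = 2030/03/11.
The date termination becomes effective: 15 calendar days after 2030/03/11 is 2030/03/26. 2030/03/26 is a Tuesday, so no roll-forward applies.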